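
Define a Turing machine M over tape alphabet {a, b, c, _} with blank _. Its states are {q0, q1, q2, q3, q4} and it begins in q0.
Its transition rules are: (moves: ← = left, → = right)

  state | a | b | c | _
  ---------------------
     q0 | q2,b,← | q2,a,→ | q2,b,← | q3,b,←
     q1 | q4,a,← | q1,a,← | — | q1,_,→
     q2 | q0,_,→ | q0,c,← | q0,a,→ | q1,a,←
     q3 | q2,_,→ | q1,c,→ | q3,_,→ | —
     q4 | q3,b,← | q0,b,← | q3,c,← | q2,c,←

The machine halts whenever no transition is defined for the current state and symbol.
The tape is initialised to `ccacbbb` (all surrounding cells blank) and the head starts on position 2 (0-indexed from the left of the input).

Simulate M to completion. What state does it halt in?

q0 | cc[a]cbbb_   read a → write b, move ←, go to q2
q2 | c[c]bcbbb_   read c → write a, move →, go to q0
q0 | ca[b]cbbb_   read b → write a, move →, go to q2
q2 | caa[c]bbb_   read c → write a, move →, go to q0
q0 | caaa[b]bb_   read b → write a, move →, go to q2
q2 | caaaa[b]b_   read b → write c, move ←, go to q0
q0 | caaa[a]cb_   read a → write b, move ←, go to q2
q2 | caa[a]bcb_   read a → write _, move →, go to q0
q0 | caa_[b]cb_   read b → write a, move →, go to q2
q2 | caa_a[c]b_   read c → write a, move →, go to q0
q0 | caa_aa[b]_   read b → write a, move →, go to q2
q2 | caa_aaa[_]   read _ → write a, move ←, go to q1
q1 | caa_aa[a]a   read a → write a, move ←, go to q4
q4 | caa_a[a]aa   read a → write b, move ←, go to q3
q3 | caa_[a]baa   read a → write _, move →, go to q2
q2 | caa__[b]aa   read b → write c, move ←, go to q0
q0 | caa_[_]caa   read _ → write b, move ←, go to q3
q3 | caa[_]bcaa
No transition is defined for (q3, _); M halts in state q3.

q3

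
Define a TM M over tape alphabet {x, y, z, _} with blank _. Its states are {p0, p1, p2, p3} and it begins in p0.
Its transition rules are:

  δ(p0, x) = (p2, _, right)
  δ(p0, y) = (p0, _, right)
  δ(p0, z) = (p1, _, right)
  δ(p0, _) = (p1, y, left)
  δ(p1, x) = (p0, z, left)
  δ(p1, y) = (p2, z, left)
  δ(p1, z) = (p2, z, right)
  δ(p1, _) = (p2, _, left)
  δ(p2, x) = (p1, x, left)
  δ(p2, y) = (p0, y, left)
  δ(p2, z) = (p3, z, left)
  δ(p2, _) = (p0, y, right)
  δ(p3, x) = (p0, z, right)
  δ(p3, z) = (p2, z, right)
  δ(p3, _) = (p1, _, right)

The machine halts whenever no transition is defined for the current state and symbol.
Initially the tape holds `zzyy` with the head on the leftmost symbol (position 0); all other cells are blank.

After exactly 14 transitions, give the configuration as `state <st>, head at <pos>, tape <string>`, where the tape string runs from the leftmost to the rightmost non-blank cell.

state p2, head at 2, tape yyzy

p0 | [z]zyy_   read z → write _, move right, go to p1
p1 | _[z]yy_   read z → write z, move right, go to p2
p2 | _z[y]y_   read y → write y, move left, go to p0
p0 | _[z]yy_   read z → write _, move right, go to p1
p1 | __[y]y_   read y → write z, move left, go to p2
p2 | _[_]zy_   read _ → write y, move right, go to p0
p0 | _y[z]y_   read z → write _, move right, go to p1
p1 | _y_[y]_   read y → write z, move left, go to p2
p2 | _y[_]z_   read _ → write y, move right, go to p0
p0 | _yy[z]_   read z → write _, move right, go to p1
p1 | _yy_[_]   read _ → write _, move left, go to p2
p2 | _yy[_]_   read _ → write y, move right, go to p0
p0 | _yyy[_]   read _ → write y, move left, go to p1
p1 | _yy[y]y   read y → write z, move left, go to p2
p2 | _y[y]zy
After 14 steps: state p2, head at 2, tape yyzy.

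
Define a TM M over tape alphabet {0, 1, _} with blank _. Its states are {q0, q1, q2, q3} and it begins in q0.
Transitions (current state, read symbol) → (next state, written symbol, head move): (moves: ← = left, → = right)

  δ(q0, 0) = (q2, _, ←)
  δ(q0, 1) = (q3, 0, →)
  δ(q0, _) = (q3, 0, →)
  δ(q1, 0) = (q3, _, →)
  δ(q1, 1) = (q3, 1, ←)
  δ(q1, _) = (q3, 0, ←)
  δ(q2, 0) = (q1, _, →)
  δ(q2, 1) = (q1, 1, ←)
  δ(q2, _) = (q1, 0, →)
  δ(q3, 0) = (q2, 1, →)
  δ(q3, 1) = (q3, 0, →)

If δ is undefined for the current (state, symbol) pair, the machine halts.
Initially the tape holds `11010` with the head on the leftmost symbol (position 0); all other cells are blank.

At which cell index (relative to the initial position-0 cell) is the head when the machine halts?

q0 | _[1]1010   read 1 → write 0, move →, go to q3
q3 | _0[1]010   read 1 → write 0, move →, go to q3
q3 | _00[0]10   read 0 → write 1, move →, go to q2
q2 | _001[1]0   read 1 → write 1, move ←, go to q1
q1 | _00[1]10   read 1 → write 1, move ←, go to q3
q3 | _0[0]110   read 0 → write 1, move →, go to q2
q2 | _01[1]10   read 1 → write 1, move ←, go to q1
q1 | _0[1]110   read 1 → write 1, move ←, go to q3
q3 | _[0]1110   read 0 → write 1, move →, go to q2
q2 | _1[1]110   read 1 → write 1, move ←, go to q1
q1 | _[1]1110   read 1 → write 1, move ←, go to q3
q3 | [_]11110
At halt the head is at cell -1.

-1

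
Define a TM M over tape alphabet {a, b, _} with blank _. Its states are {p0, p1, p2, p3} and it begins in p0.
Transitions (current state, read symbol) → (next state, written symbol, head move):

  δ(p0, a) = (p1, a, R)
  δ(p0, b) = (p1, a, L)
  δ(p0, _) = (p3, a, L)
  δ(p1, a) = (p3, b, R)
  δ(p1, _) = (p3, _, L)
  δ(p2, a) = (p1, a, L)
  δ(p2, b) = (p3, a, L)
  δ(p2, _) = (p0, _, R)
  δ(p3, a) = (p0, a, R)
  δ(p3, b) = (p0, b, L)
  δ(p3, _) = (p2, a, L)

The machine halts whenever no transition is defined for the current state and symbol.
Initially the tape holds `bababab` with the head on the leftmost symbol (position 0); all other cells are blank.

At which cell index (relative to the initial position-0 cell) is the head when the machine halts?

state=p0 head=0 tape=___[b]ababab   (p0,b)→(p1,a,L)
state=p1 head=-1 tape=__[_]aababab   (p1,_)→(p3,_,L)
state=p3 head=-2 tape=_[_]_aababab   (p3,_)→(p2,a,L)
state=p2 head=-3 tape=[_]a_aababab   (p2,_)→(p0,_,R)
state=p0 head=-2 tape=_[a]_aababab   (p0,a)→(p1,a,R)
state=p1 head=-1 tape=_a[_]aababab   (p1,_)→(p3,_,L)
state=p3 head=-2 tape=_[a]_aababab   (p3,a)→(p0,a,R)
state=p0 head=-1 tape=_a[_]aababab   (p0,_)→(p3,a,L)
state=p3 head=-2 tape=_[a]aaababab   (p3,a)→(p0,a,R)
state=p0 head=-1 tape=_a[a]aababab   (p0,a)→(p1,a,R)
state=p1 head=0 tape=_aa[a]ababab   (p1,a)→(p3,b,R)
state=p3 head=1 tape=_aab[a]babab   (p3,a)→(p0,a,R)
state=p0 head=2 tape=_aaba[b]abab   (p0,b)→(p1,a,L)
state=p1 head=1 tape=_aab[a]aabab   (p1,a)→(p3,b,R)
state=p3 head=2 tape=_aabb[a]abab   (p3,a)→(p0,a,R)
state=p0 head=3 tape=_aabba[a]bab   (p0,a)→(p1,a,R)
state=p1 head=4 tape=_aabbaa[b]ab
At halt the head is at cell 4.

4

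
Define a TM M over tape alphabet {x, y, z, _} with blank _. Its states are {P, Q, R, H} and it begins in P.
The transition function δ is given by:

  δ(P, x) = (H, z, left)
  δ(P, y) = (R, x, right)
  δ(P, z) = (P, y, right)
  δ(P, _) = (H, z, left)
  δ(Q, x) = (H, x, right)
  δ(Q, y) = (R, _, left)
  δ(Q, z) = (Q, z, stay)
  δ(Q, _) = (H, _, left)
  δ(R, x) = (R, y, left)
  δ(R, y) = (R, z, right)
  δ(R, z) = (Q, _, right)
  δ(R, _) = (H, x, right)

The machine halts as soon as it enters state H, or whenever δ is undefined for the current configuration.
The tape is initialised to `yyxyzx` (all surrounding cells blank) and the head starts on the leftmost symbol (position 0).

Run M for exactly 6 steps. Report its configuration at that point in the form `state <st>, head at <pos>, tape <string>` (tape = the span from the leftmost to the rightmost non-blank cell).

state H, head at 2, tape xx_yzx

P | [y]yxyzx   read y → write x, move right, go to R
R | x[y]xyzx   read y → write z, move right, go to R
R | xz[x]yzx   read x → write y, move left, go to R
R | x[z]yyzx   read z → write _, move right, go to Q
Q | x_[y]yzx   read y → write _, move left, go to R
R | x[_]_yzx   read _ → write x, move right, go to H
H | xx[_]yzx
After 6 steps: state H, head at 2, tape xx_yzx.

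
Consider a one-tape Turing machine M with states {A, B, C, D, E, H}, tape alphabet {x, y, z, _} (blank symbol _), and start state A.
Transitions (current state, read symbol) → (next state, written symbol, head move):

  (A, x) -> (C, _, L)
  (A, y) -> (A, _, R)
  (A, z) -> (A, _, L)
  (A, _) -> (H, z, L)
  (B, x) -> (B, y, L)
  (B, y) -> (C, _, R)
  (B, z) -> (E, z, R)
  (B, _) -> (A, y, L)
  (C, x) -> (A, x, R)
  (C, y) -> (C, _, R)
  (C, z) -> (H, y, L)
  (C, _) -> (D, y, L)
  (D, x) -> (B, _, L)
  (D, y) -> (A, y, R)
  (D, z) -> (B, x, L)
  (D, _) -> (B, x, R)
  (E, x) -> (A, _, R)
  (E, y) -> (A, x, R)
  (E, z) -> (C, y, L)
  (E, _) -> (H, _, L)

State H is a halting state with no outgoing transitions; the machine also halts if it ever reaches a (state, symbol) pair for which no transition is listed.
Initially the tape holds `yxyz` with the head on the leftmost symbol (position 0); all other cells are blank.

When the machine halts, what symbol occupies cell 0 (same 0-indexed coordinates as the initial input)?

x

state=A head=0 tape=_[y]xyz   (A,y)→(A,_,R)
state=A head=1 tape=__[x]yz   (A,x)→(C,_,L)
state=C head=0 tape=_[_]_yz   (C,_)→(D,y,L)
state=D head=-1 tape=[_]y_yz   (D,_)→(B,x,R)
state=B head=0 tape=x[y]_yz   (B,y)→(C,_,R)
state=C head=1 tape=x_[_]yz   (C,_)→(D,y,L)
state=D head=0 tape=x[_]yyz   (D,_)→(B,x,R)
state=B head=1 tape=xx[y]yz   (B,y)→(C,_,R)
state=C head=2 tape=xx_[y]z   (C,y)→(C,_,R)
state=C head=3 tape=xx__[z]   (C,z)→(H,y,L)
state=H head=2 tape=xx_[_]y
Cell 0 holds x when M halts.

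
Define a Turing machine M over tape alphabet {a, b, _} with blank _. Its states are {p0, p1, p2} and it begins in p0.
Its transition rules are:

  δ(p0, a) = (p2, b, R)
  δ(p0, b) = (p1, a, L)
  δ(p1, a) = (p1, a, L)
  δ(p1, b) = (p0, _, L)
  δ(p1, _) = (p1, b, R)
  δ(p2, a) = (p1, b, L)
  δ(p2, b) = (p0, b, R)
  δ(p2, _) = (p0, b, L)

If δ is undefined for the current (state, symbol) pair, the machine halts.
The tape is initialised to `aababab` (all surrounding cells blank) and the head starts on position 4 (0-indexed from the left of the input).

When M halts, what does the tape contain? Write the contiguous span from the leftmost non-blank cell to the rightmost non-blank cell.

state=p0 head=4 tape=__aaba[b]ab   (p0,b)→(p1,a,L)
state=p1 head=3 tape=__aab[a]aab   (p1,a)→(p1,a,L)
state=p1 head=2 tape=__aa[b]aaab   (p1,b)→(p0,_,L)
state=p0 head=1 tape=__a[a]_aaab   (p0,a)→(p2,b,R)
state=p2 head=2 tape=__ab[_]aaab   (p2,_)→(p0,b,L)
state=p0 head=1 tape=__a[b]baaab   (p0,b)→(p1,a,L)
state=p1 head=0 tape=__[a]abaaab   (p1,a)→(p1,a,L)
state=p1 head=-1 tape=_[_]aabaaab   (p1,_)→(p1,b,R)
state=p1 head=0 tape=_b[a]abaaab   (p1,a)→(p1,a,L)
state=p1 head=-1 tape=_[b]aabaaab   (p1,b)→(p0,_,L)
state=p0 head=-2 tape=[_]_aabaaab
The non-blank tape span at halt is aabaaab.

aabaaab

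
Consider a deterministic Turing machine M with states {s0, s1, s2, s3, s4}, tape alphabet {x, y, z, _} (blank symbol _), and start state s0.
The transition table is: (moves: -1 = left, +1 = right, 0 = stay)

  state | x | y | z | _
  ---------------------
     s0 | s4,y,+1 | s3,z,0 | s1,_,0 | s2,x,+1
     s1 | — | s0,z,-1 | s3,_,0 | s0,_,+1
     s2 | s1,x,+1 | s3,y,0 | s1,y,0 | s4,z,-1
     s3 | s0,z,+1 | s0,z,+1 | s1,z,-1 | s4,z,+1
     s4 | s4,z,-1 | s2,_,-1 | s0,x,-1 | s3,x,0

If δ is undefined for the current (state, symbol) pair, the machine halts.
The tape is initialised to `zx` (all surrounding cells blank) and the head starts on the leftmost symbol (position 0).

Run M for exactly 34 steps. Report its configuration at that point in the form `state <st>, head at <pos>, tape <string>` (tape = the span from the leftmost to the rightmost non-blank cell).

state=s0 head=0 tape=[z]x______   (s0,z)→(s1,_,0)
state=s1 head=0 tape=[_]x______   (s1,_)→(s0,_,+1)
state=s0 head=1 tape=_[x]______   (s0,x)→(s4,y,+1)
state=s4 head=2 tape=_y[_]_____   (s4,_)→(s3,x,0)
state=s3 head=2 tape=_y[x]_____   (s3,x)→(s0,z,+1)
state=s0 head=3 tape=_yz[_]____   (s0,_)→(s2,x,+1)
state=s2 head=4 tape=_yzx[_]___   (s2,_)→(s4,z,-1)
state=s4 head=3 tape=_yz[x]z___   (s4,x)→(s4,z,-1)
state=s4 head=2 tape=_y[z]zz___   (s4,z)→(s0,x,-1)
state=s0 head=1 tape=_[y]xzz___   (s0,y)→(s3,z,0)
state=s3 head=1 tape=_[z]xzz___   (s3,z)→(s1,z,-1)
state=s1 head=0 tape=[_]zxzz___   (s1,_)→(s0,_,+1)
state=s0 head=1 tape=_[z]xzz___   (s0,z)→(s1,_,0)
state=s1 head=1 tape=_[_]xzz___   (s1,_)→(s0,_,+1)
state=s0 head=2 tape=__[x]zz___   (s0,x)→(s4,y,+1)
state=s4 head=3 tape=__y[z]z___   (s4,z)→(s0,x,-1)
state=s0 head=2 tape=__[y]xz___   (s0,y)→(s3,z,0)
state=s3 head=2 tape=__[z]xz___   (s3,z)→(s1,z,-1)
state=s1 head=1 tape=_[_]zxz___   (s1,_)→(s0,_,+1)
state=s0 head=2 tape=__[z]xz___   (s0,z)→(s1,_,0)
state=s1 head=2 tape=__[_]xz___   (s1,_)→(s0,_,+1)
state=s0 head=3 tape=___[x]z___   (s0,x)→(s4,y,+1)
state=s4 head=4 tape=___y[z]___   (s4,z)→(s0,x,-1)
state=s0 head=3 tape=___[y]x___   (s0,y)→(s3,z,0)
state=s3 head=3 tape=___[z]x___   (s3,z)→(s1,z,-1)
state=s1 head=2 tape=__[_]zx___   (s1,_)→(s0,_,+1)
state=s0 head=3 tape=___[z]x___   (s0,z)→(s1,_,0)
state=s1 head=3 tape=___[_]x___   (s1,_)→(s0,_,+1)
state=s0 head=4 tape=____[x]___   (s0,x)→(s4,y,+1)
state=s4 head=5 tape=____y[_]__   (s4,_)→(s3,x,0)
state=s3 head=5 tape=____y[x]__   (s3,x)→(s0,z,+1)
state=s0 head=6 tape=____yz[_]_   (s0,_)→(s2,x,+1)
state=s2 head=7 tape=____yzx[_]   (s2,_)→(s4,z,-1)
state=s4 head=6 tape=____yz[x]z   (s4,x)→(s4,z,-1)
state=s4 head=5 tape=____y[z]zz
After 34 steps: state s4, head at 5, tape yzzz.

state s4, head at 5, tape yzzz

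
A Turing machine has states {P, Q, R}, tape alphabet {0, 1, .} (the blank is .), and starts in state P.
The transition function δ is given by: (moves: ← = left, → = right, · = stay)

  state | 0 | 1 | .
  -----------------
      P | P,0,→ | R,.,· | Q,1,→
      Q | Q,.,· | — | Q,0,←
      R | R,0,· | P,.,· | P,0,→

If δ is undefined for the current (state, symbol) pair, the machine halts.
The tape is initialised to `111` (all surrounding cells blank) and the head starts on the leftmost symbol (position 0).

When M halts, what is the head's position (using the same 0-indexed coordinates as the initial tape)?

3

P | [1]11..   read 1 → write ., move ·, go to R
R | [.]11..   read . → write 0, move →, go to P
P | 0[1]1..   read 1 → write ., move ·, go to R
R | 0[.]1..   read . → write 0, move →, go to P
P | 00[1]..   read 1 → write ., move ·, go to R
R | 00[.]..   read . → write 0, move →, go to P
P | 000[.].   read . → write 1, move →, go to Q
Q | 0001[.]   read . → write 0, move ←, go to Q
Q | 000[1]0
At halt the head is at cell 3.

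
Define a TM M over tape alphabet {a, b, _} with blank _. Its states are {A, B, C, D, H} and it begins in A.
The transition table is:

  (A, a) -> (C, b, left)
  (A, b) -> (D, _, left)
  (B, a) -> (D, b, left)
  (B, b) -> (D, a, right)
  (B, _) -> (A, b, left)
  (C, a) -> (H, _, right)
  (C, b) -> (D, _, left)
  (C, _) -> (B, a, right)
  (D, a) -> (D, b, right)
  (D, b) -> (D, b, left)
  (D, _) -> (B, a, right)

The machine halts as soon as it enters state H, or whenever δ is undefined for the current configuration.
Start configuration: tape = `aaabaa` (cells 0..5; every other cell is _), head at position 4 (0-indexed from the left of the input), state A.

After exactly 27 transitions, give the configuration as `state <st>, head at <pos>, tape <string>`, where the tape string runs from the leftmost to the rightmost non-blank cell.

state=A head=4 tape=aaab[a]a__   (A,a)→(C,b,left)
state=C head=3 tape=aaa[b]ba__   (C,b)→(D,_,left)
state=D head=2 tape=aa[a]_ba__   (D,a)→(D,b,right)
state=D head=3 tape=aab[_]ba__   (D,_)→(B,a,right)
state=B head=4 tape=aaba[b]a__   (B,b)→(D,a,right)
state=D head=5 tape=aabaa[a]__   (D,a)→(D,b,right)
state=D head=6 tape=aabaab[_]_   (D,_)→(B,a,right)
state=B head=7 tape=aabaaba[_]   (B,_)→(A,b,left)
state=A head=6 tape=aabaab[a]b   (A,a)→(C,b,left)
state=C head=5 tape=aabaa[b]bb   (C,b)→(D,_,left)
state=D head=4 tape=aaba[a]_bb   (D,a)→(D,b,right)
state=D head=5 tape=aabab[_]bb   (D,_)→(B,a,right)
state=B head=6 tape=aababa[b]b   (B,b)→(D,a,right)
state=D head=7 tape=aababaa[b]   (D,b)→(D,b,left)
state=D head=6 tape=aababa[a]b   (D,a)→(D,b,right)
state=D head=7 tape=aababab[b]   (D,b)→(D,b,left)
state=D head=6 tape=aababa[b]b   (D,b)→(D,b,left)
state=D head=5 tape=aabab[a]bb   (D,a)→(D,b,right)
state=D head=6 tape=aababb[b]b   (D,b)→(D,b,left)
state=D head=5 tape=aabab[b]bb   (D,b)→(D,b,left)
state=D head=4 tape=aaba[b]bbb   (D,b)→(D,b,left)
state=D head=3 tape=aab[a]bbbb   (D,a)→(D,b,right)
state=D head=4 tape=aabb[b]bbb   (D,b)→(D,b,left)
state=D head=3 tape=aab[b]bbbb   (D,b)→(D,b,left)
state=D head=2 tape=aa[b]bbbbb   (D,b)→(D,b,left)
state=D head=1 tape=a[a]bbbbbb   (D,a)→(D,b,right)
state=D head=2 tape=ab[b]bbbbb   (D,b)→(D,b,left)
state=D head=1 tape=a[b]bbbbbb
After 27 steps: state D, head at 1, tape abbbbbbb.

state D, head at 1, tape abbbbbbb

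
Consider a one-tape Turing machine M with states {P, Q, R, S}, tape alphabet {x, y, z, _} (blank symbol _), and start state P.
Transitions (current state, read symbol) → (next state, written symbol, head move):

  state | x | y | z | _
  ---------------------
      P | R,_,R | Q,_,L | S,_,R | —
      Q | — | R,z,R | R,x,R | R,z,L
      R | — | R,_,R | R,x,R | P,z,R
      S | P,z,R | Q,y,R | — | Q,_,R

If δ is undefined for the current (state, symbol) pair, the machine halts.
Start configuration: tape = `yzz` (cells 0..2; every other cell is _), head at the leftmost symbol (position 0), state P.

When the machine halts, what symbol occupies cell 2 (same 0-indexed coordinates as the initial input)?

x

P | __[y]zz__   read y → write _, move L, go to Q
Q | _[_]_zz__   read _ → write z, move L, go to R
R | [_]z_zz__   read _ → write z, move R, go to P
P | z[z]_zz__   read z → write _, move R, go to S
S | z_[_]zz__   read _ → write _, move R, go to Q
Q | z__[z]z__   read z → write x, move R, go to R
R | z__x[z]__   read z → write x, move R, go to R
R | z__xx[_]_   read _ → write z, move R, go to P
P | z__xxz[_]
Cell 2 holds x when M halts.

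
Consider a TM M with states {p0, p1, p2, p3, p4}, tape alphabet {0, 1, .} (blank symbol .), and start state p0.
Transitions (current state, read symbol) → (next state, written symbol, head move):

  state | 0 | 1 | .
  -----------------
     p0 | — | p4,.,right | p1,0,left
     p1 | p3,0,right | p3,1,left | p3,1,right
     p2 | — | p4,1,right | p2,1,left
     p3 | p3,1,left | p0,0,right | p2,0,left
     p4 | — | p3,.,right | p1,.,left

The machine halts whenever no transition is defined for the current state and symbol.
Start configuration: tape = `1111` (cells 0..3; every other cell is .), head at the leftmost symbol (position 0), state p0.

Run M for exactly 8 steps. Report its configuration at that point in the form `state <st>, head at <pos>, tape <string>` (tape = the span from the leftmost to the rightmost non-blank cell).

state p4, head at 4, tape 010

p0 | [1]111.   read 1 → write ., move right, go to p4
p4 | .[1]11.   read 1 → write ., move right, go to p3
p3 | ..[1]1.   read 1 → write 0, move right, go to p0
p0 | ..0[1].   read 1 → write ., move right, go to p4
p4 | ..0.[.]   read . → write ., move left, go to p1
p1 | ..0[.].   read . → write 1, move right, go to p3
p3 | ..01[.]   read . → write 0, move left, go to p2
p2 | ..0[1]0   read 1 → write 1, move right, go to p4
p4 | ..01[0]
After 8 steps: state p4, head at 4, tape 010.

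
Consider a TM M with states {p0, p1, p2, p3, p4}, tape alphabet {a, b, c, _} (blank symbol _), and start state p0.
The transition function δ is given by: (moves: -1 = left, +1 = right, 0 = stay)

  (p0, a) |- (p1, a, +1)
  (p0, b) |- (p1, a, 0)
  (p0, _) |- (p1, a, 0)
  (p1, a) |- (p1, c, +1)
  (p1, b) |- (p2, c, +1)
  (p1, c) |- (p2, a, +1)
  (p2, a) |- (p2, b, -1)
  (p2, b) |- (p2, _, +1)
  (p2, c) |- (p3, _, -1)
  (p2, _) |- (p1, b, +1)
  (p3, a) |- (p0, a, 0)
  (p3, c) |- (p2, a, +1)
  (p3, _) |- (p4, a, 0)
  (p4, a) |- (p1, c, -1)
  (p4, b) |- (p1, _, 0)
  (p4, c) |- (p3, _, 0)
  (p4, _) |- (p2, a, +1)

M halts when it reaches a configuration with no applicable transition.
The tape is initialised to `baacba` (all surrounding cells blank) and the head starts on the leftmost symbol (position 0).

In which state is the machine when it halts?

p0 | [b]aacba__   read b → write a, move 0, go to p1
p1 | [a]aacba__   read a → write c, move +1, go to p1
p1 | c[a]acba__   read a → write c, move +1, go to p1
p1 | cc[a]cba__   read a → write c, move +1, go to p1
p1 | ccc[c]ba__   read c → write a, move +1, go to p2
p2 | ccca[b]a__   read b → write _, move +1, go to p2
p2 | ccca_[a]__   read a → write b, move -1, go to p2
p2 | ccca[_]b__   read _ → write b, move +1, go to p1
p1 | cccab[b]__   read b → write c, move +1, go to p2
p2 | cccabc[_]_   read _ → write b, move +1, go to p1
p1 | cccabcb[_]
No transition is defined for (p1, _); M halts in state p1.

p1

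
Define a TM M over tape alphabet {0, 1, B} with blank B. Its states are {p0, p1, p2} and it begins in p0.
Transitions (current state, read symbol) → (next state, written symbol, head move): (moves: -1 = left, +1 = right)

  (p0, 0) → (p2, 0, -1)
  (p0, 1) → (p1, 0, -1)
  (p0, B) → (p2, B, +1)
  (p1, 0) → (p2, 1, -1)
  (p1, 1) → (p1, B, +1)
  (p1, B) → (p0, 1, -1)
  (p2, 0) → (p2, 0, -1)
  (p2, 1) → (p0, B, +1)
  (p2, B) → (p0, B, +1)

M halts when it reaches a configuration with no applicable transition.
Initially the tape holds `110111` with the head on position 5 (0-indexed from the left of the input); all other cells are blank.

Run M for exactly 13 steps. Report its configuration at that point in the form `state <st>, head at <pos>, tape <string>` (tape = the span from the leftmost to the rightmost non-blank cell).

state=p0 head=5 tape=BB11011[1]   (p0,1)→(p1,0,-1)
state=p1 head=4 tape=BB1101[1]0   (p1,1)→(p1,B,+1)
state=p1 head=5 tape=BB1101B[0]   (p1,0)→(p2,1,-1)
state=p2 head=4 tape=BB1101[B]1   (p2,B)→(p0,B,+1)
state=p0 head=5 tape=BB1101B[1]   (p0,1)→(p1,0,-1)
state=p1 head=4 tape=BB1101[B]0   (p1,B)→(p0,1,-1)
state=p0 head=3 tape=BB110[1]10   (p0,1)→(p1,0,-1)
state=p1 head=2 tape=BB11[0]010   (p1,0)→(p2,1,-1)
state=p2 head=1 tape=BB1[1]1010   (p2,1)→(p0,B,+1)
state=p0 head=2 tape=BB1B[1]010   (p0,1)→(p1,0,-1)
state=p1 head=1 tape=BB1[B]0010   (p1,B)→(p0,1,-1)
state=p0 head=0 tape=BB[1]10010   (p0,1)→(p1,0,-1)
state=p1 head=-1 tape=B[B]010010   (p1,B)→(p0,1,-1)
state=p0 head=-2 tape=[B]1010010
After 13 steps: state p0, head at -2, tape 1010010.

state p0, head at -2, tape 1010010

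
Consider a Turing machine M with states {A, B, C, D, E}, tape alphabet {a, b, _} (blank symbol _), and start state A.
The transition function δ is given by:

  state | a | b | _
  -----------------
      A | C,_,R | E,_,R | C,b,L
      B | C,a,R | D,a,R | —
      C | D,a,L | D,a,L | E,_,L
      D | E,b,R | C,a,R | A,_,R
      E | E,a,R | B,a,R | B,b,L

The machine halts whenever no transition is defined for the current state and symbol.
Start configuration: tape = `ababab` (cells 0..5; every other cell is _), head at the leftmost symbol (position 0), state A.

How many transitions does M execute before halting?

state=A head=0 tape=[a]babab_   (A,a)→(C,_,R)
state=C head=1 tape=_[b]abab_   (C,b)→(D,a,L)
state=D head=0 tape=[_]aabab_   (D,_)→(A,_,R)
state=A head=1 tape=_[a]abab_   (A,a)→(C,_,R)
state=C head=2 tape=__[a]bab_   (C,a)→(D,a,L)
state=D head=1 tape=_[_]abab_   (D,_)→(A,_,R)
state=A head=2 tape=__[a]bab_   (A,a)→(C,_,R)
state=C head=3 tape=___[b]ab_   (C,b)→(D,a,L)
state=D head=2 tape=__[_]aab_   (D,_)→(A,_,R)
state=A head=3 tape=___[a]ab_   (A,a)→(C,_,R)
state=C head=4 tape=____[a]b_   (C,a)→(D,a,L)
state=D head=3 tape=___[_]ab_   (D,_)→(A,_,R)
state=A head=4 tape=____[a]b_   (A,a)→(C,_,R)
state=C head=5 tape=_____[b]_   (C,b)→(D,a,L)
state=D head=4 tape=____[_]a_   (D,_)→(A,_,R)
state=A head=5 tape=_____[a]_   (A,a)→(C,_,R)
state=C head=6 tape=______[_]   (C,_)→(E,_,L)
state=E head=5 tape=_____[_]_   (E,_)→(B,b,L)
state=B head=4 tape=____[_]b_
M halts after 18 transitions.

18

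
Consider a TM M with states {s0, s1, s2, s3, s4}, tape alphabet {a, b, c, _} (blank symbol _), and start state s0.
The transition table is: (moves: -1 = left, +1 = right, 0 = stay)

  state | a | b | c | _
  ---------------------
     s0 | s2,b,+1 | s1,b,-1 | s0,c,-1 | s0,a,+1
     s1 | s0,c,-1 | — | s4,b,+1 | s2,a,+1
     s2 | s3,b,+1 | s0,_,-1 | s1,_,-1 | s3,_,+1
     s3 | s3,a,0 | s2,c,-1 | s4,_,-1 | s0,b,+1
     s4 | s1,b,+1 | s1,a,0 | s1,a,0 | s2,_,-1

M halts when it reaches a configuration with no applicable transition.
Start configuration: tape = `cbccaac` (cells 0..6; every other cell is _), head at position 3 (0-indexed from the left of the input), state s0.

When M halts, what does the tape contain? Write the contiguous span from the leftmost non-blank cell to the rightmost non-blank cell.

aaab_caac

state=s0 head=3 tape=__cbc[c]aac   (s0,c)→(s0,c,-1)
state=s0 head=2 tape=__cb[c]caac   (s0,c)→(s0,c,-1)
state=s0 head=1 tape=__c[b]ccaac   (s0,b)→(s1,b,-1)
state=s1 head=0 tape=__[c]bccaac   (s1,c)→(s4,b,+1)
state=s4 head=1 tape=__b[b]ccaac   (s4,b)→(s1,a,0)
state=s1 head=1 tape=__b[a]ccaac   (s1,a)→(s0,c,-1)
state=s0 head=0 tape=__[b]cccaac   (s0,b)→(s1,b,-1)
state=s1 head=-1 tape=_[_]bcccaac   (s1,_)→(s2,a,+1)
state=s2 head=0 tape=_a[b]cccaac   (s2,b)→(s0,_,-1)
state=s0 head=-1 tape=_[a]_cccaac   (s0,a)→(s2,b,+1)
state=s2 head=0 tape=_b[_]cccaac   (s2,_)→(s3,_,+1)
state=s3 head=1 tape=_b_[c]ccaac   (s3,c)→(s4,_,-1)
state=s4 head=0 tape=_b[_]_ccaac   (s4,_)→(s2,_,-1)
state=s2 head=-1 tape=_[b]__ccaac   (s2,b)→(s0,_,-1)
state=s0 head=-2 tape=[_]___ccaac   (s0,_)→(s0,a,+1)
state=s0 head=-1 tape=a[_]__ccaac   (s0,_)→(s0,a,+1)
state=s0 head=0 tape=aa[_]_ccaac   (s0,_)→(s0,a,+1)
state=s0 head=1 tape=aaa[_]ccaac   (s0,_)→(s0,a,+1)
state=s0 head=2 tape=aaaa[c]caac   (s0,c)→(s0,c,-1)
state=s0 head=1 tape=aaa[a]ccaac   (s0,a)→(s2,b,+1)
state=s2 head=2 tape=aaab[c]caac   (s2,c)→(s1,_,-1)
state=s1 head=1 tape=aaa[b]_caac
The non-blank tape span at halt is aaab_caac.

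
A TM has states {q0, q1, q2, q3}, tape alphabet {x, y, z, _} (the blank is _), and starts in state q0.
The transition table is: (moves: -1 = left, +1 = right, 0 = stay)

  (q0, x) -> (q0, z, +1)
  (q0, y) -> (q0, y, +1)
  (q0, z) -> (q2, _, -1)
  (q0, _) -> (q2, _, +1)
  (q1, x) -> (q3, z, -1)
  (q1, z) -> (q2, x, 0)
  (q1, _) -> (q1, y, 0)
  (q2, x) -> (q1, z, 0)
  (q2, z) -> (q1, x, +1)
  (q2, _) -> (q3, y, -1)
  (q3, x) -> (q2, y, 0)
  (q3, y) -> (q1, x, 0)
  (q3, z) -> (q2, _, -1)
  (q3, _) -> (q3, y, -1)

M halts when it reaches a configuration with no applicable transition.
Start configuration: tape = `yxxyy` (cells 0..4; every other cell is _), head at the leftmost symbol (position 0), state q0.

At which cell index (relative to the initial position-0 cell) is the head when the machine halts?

q0 | [y]xxyy__   read y → write y, move +1, go to q0
q0 | y[x]xyy__   read x → write z, move +1, go to q0
q0 | yz[x]yy__   read x → write z, move +1, go to q0
q0 | yzz[y]y__   read y → write y, move +1, go to q0
q0 | yzzy[y]__   read y → write y, move +1, go to q0
q0 | yzzyy[_]_   read _ → write _, move +1, go to q2
q2 | yzzyy_[_]   read _ → write y, move -1, go to q3
q3 | yzzyy[_]y   read _ → write y, move -1, go to q3
q3 | yzzy[y]yy   read y → write x, move 0, go to q1
q1 | yzzy[x]yy   read x → write z, move -1, go to q3
q3 | yzz[y]zyy   read y → write x, move 0, go to q1
q1 | yzz[x]zyy   read x → write z, move -1, go to q3
q3 | yz[z]zzyy   read z → write _, move -1, go to q2
q2 | y[z]_zzyy   read z → write x, move +1, go to q1
q1 | yx[_]zzyy   read _ → write y, move 0, go to q1
q1 | yx[y]zzyy
At halt the head is at cell 2.

2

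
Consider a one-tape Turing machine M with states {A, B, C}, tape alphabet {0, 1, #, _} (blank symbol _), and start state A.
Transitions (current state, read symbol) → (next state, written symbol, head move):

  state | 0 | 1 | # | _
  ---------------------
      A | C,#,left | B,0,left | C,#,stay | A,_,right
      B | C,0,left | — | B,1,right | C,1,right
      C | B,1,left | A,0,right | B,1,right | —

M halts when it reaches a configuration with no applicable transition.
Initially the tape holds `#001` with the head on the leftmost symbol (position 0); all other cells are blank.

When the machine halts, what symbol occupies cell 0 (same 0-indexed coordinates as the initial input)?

A | __[#]001   read # → write #, move stay, go to C
C | __[#]001   read # → write 1, move right, go to B
B | __1[0]01   read 0 → write 0, move left, go to C
C | __[1]001   read 1 → write 0, move right, go to A
A | __0[0]01   read 0 → write #, move left, go to C
C | __[0]#01   read 0 → write 1, move left, go to B
B | _[_]1#01   read _ → write 1, move right, go to C
C | _1[1]#01   read 1 → write 0, move right, go to A
A | _10[#]01   read # → write #, move stay, go to C
C | _10[#]01   read # → write 1, move right, go to B
B | _101[0]1   read 0 → write 0, move left, go to C
C | _10[1]01   read 1 → write 0, move right, go to A
A | _100[0]1   read 0 → write #, move left, go to C
C | _10[0]#1   read 0 → write 1, move left, go to B
B | _1[0]1#1   read 0 → write 0, move left, go to C
C | _[1]01#1   read 1 → write 0, move right, go to A
A | _0[0]1#1   read 0 → write #, move left, go to C
C | _[0]#1#1   read 0 → write 1, move left, go to B
B | [_]1#1#1   read _ → write 1, move right, go to C
C | 1[1]#1#1   read 1 → write 0, move right, go to A
A | 10[#]1#1   read # → write #, move stay, go to C
C | 10[#]1#1   read # → write 1, move right, go to B
B | 101[1]#1
Cell 0 holds 1 when M halts.

1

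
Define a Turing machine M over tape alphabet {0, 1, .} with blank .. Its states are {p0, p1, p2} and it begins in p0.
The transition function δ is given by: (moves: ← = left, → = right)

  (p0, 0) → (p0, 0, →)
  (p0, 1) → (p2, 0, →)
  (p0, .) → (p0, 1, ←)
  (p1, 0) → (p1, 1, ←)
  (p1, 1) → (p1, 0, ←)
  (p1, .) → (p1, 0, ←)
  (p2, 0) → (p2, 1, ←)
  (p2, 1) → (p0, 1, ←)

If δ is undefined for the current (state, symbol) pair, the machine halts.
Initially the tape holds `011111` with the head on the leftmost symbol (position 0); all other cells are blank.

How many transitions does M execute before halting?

p0 | [0]11111.   read 0 → write 0, move →, go to p0
p0 | 0[1]1111.   read 1 → write 0, move →, go to p2
p2 | 00[1]111.   read 1 → write 1, move ←, go to p0
p0 | 0[0]1111.   read 0 → write 0, move →, go to p0
p0 | 00[1]111.   read 1 → write 0, move →, go to p2
p2 | 000[1]11.   read 1 → write 1, move ←, go to p0
p0 | 00[0]111.   read 0 → write 0, move →, go to p0
p0 | 000[1]11.   read 1 → write 0, move →, go to p2
p2 | 0000[1]1.   read 1 → write 1, move ←, go to p0
p0 | 000[0]11.   read 0 → write 0, move →, go to p0
p0 | 0000[1]1.   read 1 → write 0, move →, go to p2
p2 | 00000[1].   read 1 → write 1, move ←, go to p0
p0 | 0000[0]1.   read 0 → write 0, move →, go to p0
p0 | 00000[1].   read 1 → write 0, move →, go to p2
p2 | 000000[.]
M halts after 14 transitions.

14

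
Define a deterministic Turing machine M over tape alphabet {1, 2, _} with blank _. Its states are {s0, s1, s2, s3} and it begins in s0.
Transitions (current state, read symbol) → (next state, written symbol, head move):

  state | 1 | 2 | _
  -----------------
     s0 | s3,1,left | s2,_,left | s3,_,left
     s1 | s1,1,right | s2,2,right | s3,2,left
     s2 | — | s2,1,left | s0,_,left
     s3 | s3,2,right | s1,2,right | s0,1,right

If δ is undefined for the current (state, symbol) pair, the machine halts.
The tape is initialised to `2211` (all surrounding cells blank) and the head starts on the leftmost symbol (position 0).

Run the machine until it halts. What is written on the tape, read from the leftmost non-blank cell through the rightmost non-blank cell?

2221_11

s0 | ___[2]211   read 2 → write _, move left, go to s2
s2 | __[_]_211   read _ → write _, move left, go to s0
s0 | _[_]__211   read _ → write _, move left, go to s3
s3 | [_]___211   read _ → write 1, move right, go to s0
s0 | 1[_]__211   read _ → write _, move left, go to s3
s3 | [1]___211   read 1 → write 2, move right, go to s3
s3 | 2[_]__211   read _ → write 1, move right, go to s0
s0 | 21[_]_211   read _ → write _, move left, go to s3
s3 | 2[1]__211   read 1 → write 2, move right, go to s3
s3 | 22[_]_211   read _ → write 1, move right, go to s0
s0 | 221[_]211   read _ → write _, move left, go to s3
s3 | 22[1]_211   read 1 → write 2, move right, go to s3
s3 | 222[_]211   read _ → write 1, move right, go to s0
s0 | 2221[2]11   read 2 → write _, move left, go to s2
s2 | 222[1]_11
The non-blank tape span at halt is 2221_11.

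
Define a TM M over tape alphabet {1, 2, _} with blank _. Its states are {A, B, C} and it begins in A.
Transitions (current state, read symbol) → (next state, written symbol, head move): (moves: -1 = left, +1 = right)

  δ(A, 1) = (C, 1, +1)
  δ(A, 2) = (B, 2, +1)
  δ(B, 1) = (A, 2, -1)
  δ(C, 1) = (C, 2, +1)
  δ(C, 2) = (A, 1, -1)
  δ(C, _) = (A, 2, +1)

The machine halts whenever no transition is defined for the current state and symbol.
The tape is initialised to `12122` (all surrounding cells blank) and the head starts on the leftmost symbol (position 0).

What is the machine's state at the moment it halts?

B

A | [1]2122   read 1 → write 1, move +1, go to C
C | 1[2]122   read 2 → write 1, move -1, go to A
A | [1]1122   read 1 → write 1, move +1, go to C
C | 1[1]122   read 1 → write 2, move +1, go to C
C | 12[1]22   read 1 → write 2, move +1, go to C
C | 122[2]2   read 2 → write 1, move -1, go to A
A | 12[2]12   read 2 → write 2, move +1, go to B
B | 122[1]2   read 1 → write 2, move -1, go to A
A | 12[2]22   read 2 → write 2, move +1, go to B
B | 122[2]2
No transition is defined for (B, 2); M halts in state B.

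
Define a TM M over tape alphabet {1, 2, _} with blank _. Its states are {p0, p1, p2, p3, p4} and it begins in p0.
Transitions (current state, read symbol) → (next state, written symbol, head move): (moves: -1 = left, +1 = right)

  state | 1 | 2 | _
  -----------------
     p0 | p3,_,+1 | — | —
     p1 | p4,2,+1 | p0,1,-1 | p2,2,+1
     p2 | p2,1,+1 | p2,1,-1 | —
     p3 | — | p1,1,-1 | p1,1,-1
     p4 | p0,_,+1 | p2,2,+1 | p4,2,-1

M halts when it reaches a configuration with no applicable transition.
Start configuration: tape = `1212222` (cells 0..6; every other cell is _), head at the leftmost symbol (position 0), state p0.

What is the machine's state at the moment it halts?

state=p0 head=0 tape=[1]212222_   (p0,1)→(p3,_,+1)
state=p3 head=1 tape=_[2]12222_   (p3,2)→(p1,1,-1)
state=p1 head=0 tape=[_]112222_   (p1,_)→(p2,2,+1)
state=p2 head=1 tape=2[1]12222_   (p2,1)→(p2,1,+1)
state=p2 head=2 tape=21[1]2222_   (p2,1)→(p2,1,+1)
state=p2 head=3 tape=211[2]222_   (p2,2)→(p2,1,-1)
state=p2 head=2 tape=21[1]1222_   (p2,1)→(p2,1,+1)
state=p2 head=3 tape=211[1]222_   (p2,1)→(p2,1,+1)
state=p2 head=4 tape=2111[2]22_   (p2,2)→(p2,1,-1)
state=p2 head=3 tape=211[1]122_   (p2,1)→(p2,1,+1)
state=p2 head=4 tape=2111[1]22_   (p2,1)→(p2,1,+1)
state=p2 head=5 tape=21111[2]2_   (p2,2)→(p2,1,-1)
state=p2 head=4 tape=2111[1]12_   (p2,1)→(p2,1,+1)
state=p2 head=5 tape=21111[1]2_   (p2,1)→(p2,1,+1)
state=p2 head=6 tape=211111[2]_   (p2,2)→(p2,1,-1)
state=p2 head=5 tape=21111[1]1_   (p2,1)→(p2,1,+1)
state=p2 head=6 tape=211111[1]_   (p2,1)→(p2,1,+1)
state=p2 head=7 tape=2111111[_]
No transition is defined for (p2, _); M halts in state p2.

p2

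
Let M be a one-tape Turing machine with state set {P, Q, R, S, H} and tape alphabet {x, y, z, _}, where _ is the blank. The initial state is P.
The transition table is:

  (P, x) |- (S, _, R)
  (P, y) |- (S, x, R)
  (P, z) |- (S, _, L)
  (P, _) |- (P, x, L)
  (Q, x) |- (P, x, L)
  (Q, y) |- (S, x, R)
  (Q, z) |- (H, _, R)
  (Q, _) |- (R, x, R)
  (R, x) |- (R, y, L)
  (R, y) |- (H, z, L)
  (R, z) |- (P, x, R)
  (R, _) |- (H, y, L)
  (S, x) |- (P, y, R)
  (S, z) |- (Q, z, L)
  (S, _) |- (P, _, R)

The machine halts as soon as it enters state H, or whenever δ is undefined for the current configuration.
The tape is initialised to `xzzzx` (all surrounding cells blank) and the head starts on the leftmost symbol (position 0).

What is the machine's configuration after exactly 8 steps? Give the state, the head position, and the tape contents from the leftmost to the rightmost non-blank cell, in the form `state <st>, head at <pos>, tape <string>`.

state S, head at 2, tape xxxzx

state=P head=0 tape=[x]zzzx   (P,x)→(S,_,R)
state=S head=1 tape=_[z]zzx   (S,z)→(Q,z,L)
state=Q head=0 tape=[_]zzzx   (Q,_)→(R,x,R)
state=R head=1 tape=x[z]zzx   (R,z)→(P,x,R)
state=P head=2 tape=xx[z]zx   (P,z)→(S,_,L)
state=S head=1 tape=x[x]_zx   (S,x)→(P,y,R)
state=P head=2 tape=xy[_]zx   (P,_)→(P,x,L)
state=P head=1 tape=x[y]xzx   (P,y)→(S,x,R)
state=S head=2 tape=xx[x]zx
After 8 steps: state S, head at 2, tape xxxzx.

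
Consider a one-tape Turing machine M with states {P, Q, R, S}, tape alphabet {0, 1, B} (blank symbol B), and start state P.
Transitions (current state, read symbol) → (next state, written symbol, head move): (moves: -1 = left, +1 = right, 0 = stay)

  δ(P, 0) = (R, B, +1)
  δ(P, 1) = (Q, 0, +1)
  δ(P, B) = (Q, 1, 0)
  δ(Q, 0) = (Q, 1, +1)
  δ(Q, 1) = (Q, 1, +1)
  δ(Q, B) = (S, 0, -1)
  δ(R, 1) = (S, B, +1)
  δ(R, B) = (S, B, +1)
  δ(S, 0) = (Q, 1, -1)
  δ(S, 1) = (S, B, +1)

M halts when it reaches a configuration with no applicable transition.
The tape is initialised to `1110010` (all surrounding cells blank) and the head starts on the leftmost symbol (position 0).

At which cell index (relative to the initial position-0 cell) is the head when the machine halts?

state=P head=0 tape=BB[1]110010B   (P,1)→(Q,0,+1)
state=Q head=1 tape=BB0[1]10010B   (Q,1)→(Q,1,+1)
state=Q head=2 tape=BB01[1]0010B   (Q,1)→(Q,1,+1)
state=Q head=3 tape=BB011[0]010B   (Q,0)→(Q,1,+1)
state=Q head=4 tape=BB0111[0]10B   (Q,0)→(Q,1,+1)
state=Q head=5 tape=BB01111[1]0B   (Q,1)→(Q,1,+1)
state=Q head=6 tape=BB011111[0]B   (Q,0)→(Q,1,+1)
state=Q head=7 tape=BB0111111[B]   (Q,B)→(S,0,-1)
state=S head=6 tape=BB011111[1]0   (S,1)→(S,B,+1)
state=S head=7 tape=BB011111B[0]   (S,0)→(Q,1,-1)
state=Q head=6 tape=BB011111[B]1   (Q,B)→(S,0,-1)
state=S head=5 tape=BB01111[1]01   (S,1)→(S,B,+1)
state=S head=6 tape=BB01111B[0]1   (S,0)→(Q,1,-1)
state=Q head=5 tape=BB01111[B]11   (Q,B)→(S,0,-1)
state=S head=4 tape=BB0111[1]011   (S,1)→(S,B,+1)
state=S head=5 tape=BB0111B[0]11   (S,0)→(Q,1,-1)
state=Q head=4 tape=BB0111[B]111   (Q,B)→(S,0,-1)
state=S head=3 tape=BB011[1]0111   (S,1)→(S,B,+1)
state=S head=4 tape=BB011B[0]111   (S,0)→(Q,1,-1)
state=Q head=3 tape=BB011[B]1111   (Q,B)→(S,0,-1)
state=S head=2 tape=BB01[1]01111   (S,1)→(S,B,+1)
state=S head=3 tape=BB01B[0]1111   (S,0)→(Q,1,-1)
state=Q head=2 tape=BB01[B]11111   (Q,B)→(S,0,-1)
state=S head=1 tape=BB0[1]011111   (S,1)→(S,B,+1)
state=S head=2 tape=BB0B[0]11111   (S,0)→(Q,1,-1)
state=Q head=1 tape=BB0[B]111111   (Q,B)→(S,0,-1)
state=S head=0 tape=BB[0]0111111   (S,0)→(Q,1,-1)
state=Q head=-1 tape=B[B]10111111   (Q,B)→(S,0,-1)
state=S head=-2 tape=[B]010111111
At halt the head is at cell -2.

-2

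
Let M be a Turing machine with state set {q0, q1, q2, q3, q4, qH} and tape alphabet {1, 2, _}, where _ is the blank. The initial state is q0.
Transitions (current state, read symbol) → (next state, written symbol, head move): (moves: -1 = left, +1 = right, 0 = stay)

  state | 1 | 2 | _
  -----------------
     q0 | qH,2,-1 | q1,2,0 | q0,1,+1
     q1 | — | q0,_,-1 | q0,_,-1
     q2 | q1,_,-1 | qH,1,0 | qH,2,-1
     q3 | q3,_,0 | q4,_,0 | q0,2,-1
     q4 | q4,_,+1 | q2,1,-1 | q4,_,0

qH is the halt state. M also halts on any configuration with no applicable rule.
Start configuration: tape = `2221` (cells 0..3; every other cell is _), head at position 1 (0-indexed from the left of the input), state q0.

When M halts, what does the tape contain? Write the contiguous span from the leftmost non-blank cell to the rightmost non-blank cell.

112_1

q0 | _2[2]21   read 2 → write 2, move 0, go to q1
q1 | _2[2]21   read 2 → write _, move -1, go to q0
q0 | _[2]_21   read 2 → write 2, move 0, go to q1
q1 | _[2]_21   read 2 → write _, move -1, go to q0
q0 | [_]__21   read _ → write 1, move +1, go to q0
q0 | 1[_]_21   read _ → write 1, move +1, go to q0
q0 | 11[_]21   read _ → write 1, move +1, go to q0
q0 | 111[2]1   read 2 → write 2, move 0, go to q1
q1 | 111[2]1   read 2 → write _, move -1, go to q0
q0 | 11[1]_1   read 1 → write 2, move -1, go to qH
qH | 1[1]2_1
The non-blank tape span at halt is 112_1.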